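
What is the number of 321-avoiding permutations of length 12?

Permutations of [n] avoiding any single length-3 pattern are counted by C_n; here n = 12.
C_12 = C_11 · 2(2·11+1)/(11+2) = 58786 · 46/13 = 208012.

208012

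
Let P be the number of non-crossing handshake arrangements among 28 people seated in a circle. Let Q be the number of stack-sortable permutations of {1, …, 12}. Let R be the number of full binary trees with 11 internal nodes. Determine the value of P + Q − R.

With 28 = 2·14 people, non-crossing handshake pairings are non-crossing perfect matchings on a circle, counted by C_14. So P = C_14 = 2674440.
By Knuth's characterisation, the stack-sortable permutations of length 12 are the 231-avoiders, numbering C_12. So Q = C_12 = 208012.
Full binary trees with n internal nodes are counted by C_n; here n = 11. So R = C_11 = 58786.
P + Q − R = 2674440 + 208012 − 58786 = 2823666.

2823666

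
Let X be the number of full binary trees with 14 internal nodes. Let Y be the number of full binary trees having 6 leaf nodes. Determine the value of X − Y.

The number of full binary trees on 14 internal nodes is the Catalan number C_14. So X = C_14 = 2674440.
A full binary tree with L leaves has L−1 internal nodes and is counted by C_{L−1}; L = 6 gives C_5. So Y = C_5 = 42.
X − Y = 2674440 − 42 = 2674398.

2674398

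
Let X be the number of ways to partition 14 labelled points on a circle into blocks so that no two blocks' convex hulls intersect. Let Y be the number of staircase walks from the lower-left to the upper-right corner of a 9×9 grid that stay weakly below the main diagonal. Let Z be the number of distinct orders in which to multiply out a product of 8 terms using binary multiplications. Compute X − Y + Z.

2670007

The non-crossing partitions of [14] form a lattice of size C_14. So X = C_14 = 2674440.
Sub-diagonal monotone paths from (0,0) to (9,9) biject with Dyck paths of semilength 9, giving C_9. So Y = C_9 = 4862.
Ways to associate a product of 8 factors correspond to binary trees on 8 leaves, so the count is C_7. So Z = C_7 = 429.
X − Y + Z = 2674440 − 4862 + 429 = 2670007.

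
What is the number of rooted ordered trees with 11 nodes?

16796

A rooted plane tree on 11 nodes has 10 edges, and such trees are counted by C_10.
C_10 = 16796.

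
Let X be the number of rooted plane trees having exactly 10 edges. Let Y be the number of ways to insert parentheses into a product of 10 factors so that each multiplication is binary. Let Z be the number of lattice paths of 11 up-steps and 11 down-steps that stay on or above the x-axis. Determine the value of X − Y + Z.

70720

Rooted ordered trees with n edges are counted by C_n; here n = 10. So X = C_10 = 16796.
Ways to associate a product of 10 factors correspond to binary trees on 10 leaves, so the count is C_9. So Y = C_9 = 4862.
A Dyck path with 11 up-steps and 11 down-steps has semilength 11, so there are C_11 of them. So Z = C_11 = 58786.
X − Y + Z = 16796 − 4862 + 58786 = 70720.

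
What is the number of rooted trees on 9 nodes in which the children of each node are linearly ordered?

A rooted plane tree on 9 nodes has 8 edges, and such trees are counted by C_8.
C_8 = C(16,8)/9 = 12870/9 = 1430.

1430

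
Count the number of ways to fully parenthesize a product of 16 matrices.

Parenthesizations of m factors correspond to full binary trees with m leaves, counted by C_{m−1}; m = 16 gives C_15.
C_15 = 9694845.

9694845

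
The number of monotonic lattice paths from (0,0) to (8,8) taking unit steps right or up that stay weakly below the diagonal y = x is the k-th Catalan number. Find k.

8

Sub-diagonal monotone paths from (0,0) to (8,8) biject with Dyck paths of semilength 8, giving C_8.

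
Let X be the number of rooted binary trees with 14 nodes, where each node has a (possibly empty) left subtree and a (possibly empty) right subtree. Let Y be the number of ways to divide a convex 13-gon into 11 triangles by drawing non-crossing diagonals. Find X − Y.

Rooted binary trees with 14 nodes (each child slot possibly empty) number C_14. So X = C_14 = 2674440.
A convex 13-gon is triangulated into 11 triangles, and the number of such triangulations is the Catalan number C_{13−2} = C_11. So Y = C_11 = 58786.
X − Y = 2674440 − 58786 = 2615654.

2615654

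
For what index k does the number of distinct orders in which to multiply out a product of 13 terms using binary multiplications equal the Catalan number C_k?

Ways to associate a product of 13 factors correspond to binary trees on 13 leaves, so the count is C_12.

12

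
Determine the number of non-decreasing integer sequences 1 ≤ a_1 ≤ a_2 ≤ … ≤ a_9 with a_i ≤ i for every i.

4862

Weakly increasing sequences with a_i ≤ i biject with Dyck paths of semilength 9, so there are C_9.
C_9 = 4862.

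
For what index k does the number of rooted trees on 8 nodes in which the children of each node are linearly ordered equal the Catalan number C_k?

A rooted plane tree on 8 nodes has 7 edges, and such trees are counted by C_7.

7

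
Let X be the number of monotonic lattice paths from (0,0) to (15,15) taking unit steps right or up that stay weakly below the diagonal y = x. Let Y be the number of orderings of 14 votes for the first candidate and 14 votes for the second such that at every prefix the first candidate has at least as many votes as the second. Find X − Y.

Monotone paths in an n×n grid that stay weakly below the diagonal are counted by C_n; here n = 15. So X = C_15 = 9694845.
Reading a vote for the leader as '(' and for the other as ')' turns such a sequence into a balanced string of 14 pairs, so the count is C_14. So Y = C_14 = 2674440.
X − Y = 9694845 − 2674440 = 7020405.

7020405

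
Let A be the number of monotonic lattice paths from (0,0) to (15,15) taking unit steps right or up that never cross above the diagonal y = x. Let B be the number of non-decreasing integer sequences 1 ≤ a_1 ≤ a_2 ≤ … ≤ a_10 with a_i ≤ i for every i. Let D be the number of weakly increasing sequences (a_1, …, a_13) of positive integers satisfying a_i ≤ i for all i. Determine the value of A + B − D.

8968741

Monotone paths in an n×n grid that stay weakly below the diagonal are counted by C_n; here n = 15. So A = C_15 = 9694845.
Weakly increasing sequences with a_i ≤ i biject with Dyck paths of semilength 10, so there are C_10. So B = C_10 = 16796.
Weakly increasing sequences with a_i ≤ i biject with Dyck paths of semilength 13, so there are C_13. So D = C_13 = 742900.
A + B − D = 9694845 + 16796 − 742900 = 8968741.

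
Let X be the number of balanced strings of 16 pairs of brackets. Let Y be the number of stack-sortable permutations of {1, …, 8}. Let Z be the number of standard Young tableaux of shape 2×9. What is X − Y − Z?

With 16 pairs the number of balanced bracket strings is the Catalan number C_16. So X = C_16 = 35357670.
By Knuth's characterisation, the stack-sortable permutations of length 8 are the 231-avoiders, numbering C_8. So Y = C_8 = 1430.
Standard Young tableaux of shape 2×n are counted by C_n; here n = 9. So Z = C_9 = 4862.
X − Y − Z = 35357670 − 1430 − 4862 = 35351378.

35351378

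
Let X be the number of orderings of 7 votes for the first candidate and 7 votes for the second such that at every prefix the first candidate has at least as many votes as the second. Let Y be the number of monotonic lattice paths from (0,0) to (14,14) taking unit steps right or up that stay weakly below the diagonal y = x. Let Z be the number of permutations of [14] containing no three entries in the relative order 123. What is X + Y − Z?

Ballot sequences with n votes each where one side never trails are Dyck words, counted by C_n; here n = 7. So X = C_7 = 429.
Monotone paths in an n×n grid that stay weakly below the diagonal are counted by C_n; here n = 14. So Y = C_14 = 2674440.
Permutations of [n] avoiding any single length-3 pattern are counted by C_n; here n = 14. So Z = C_14 = 2674440.
X + Y − Z = 429 + 2674440 − 2674440 = 429.

429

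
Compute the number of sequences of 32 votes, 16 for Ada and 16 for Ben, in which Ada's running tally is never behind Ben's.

Ballot sequences with n votes each where one side never trails are Dyck words, counted by C_n; here n = 16.
C_16 = C_15 · 2(2·15+1)/(15+2) = 9694845 · 62/17 = 35357670.

35357670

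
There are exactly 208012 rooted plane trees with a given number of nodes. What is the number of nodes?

13

Rooted ordered trees on m nodes are counted by C_{m−1}. The Catalan number equal to 208012 is C_12.
So the index is 12, and the number of nodes is 12 + 1 = 13.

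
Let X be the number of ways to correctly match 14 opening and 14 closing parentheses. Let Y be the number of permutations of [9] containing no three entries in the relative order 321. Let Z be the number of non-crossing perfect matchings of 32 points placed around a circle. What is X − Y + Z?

38027248

Balanced strings of n pairs of brackets are counted by C_n; here n = 14. So X = C_14 = 2674440.
Permutations of [n] avoiding any single length-3 pattern are counted by C_n; here n = 9. So Y = C_9 = 4862.
Non-crossing perfect matchings of 2n points on a circle are counted by C_n; with 32 points, n = 16. So Z = C_16 = 35357670.
X − Y + Z = 2674440 − 4862 + 35357670 = 38027248.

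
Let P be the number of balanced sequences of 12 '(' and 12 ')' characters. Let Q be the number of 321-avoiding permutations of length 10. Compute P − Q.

Balanced strings of n pairs of brackets are counted by C_n; here n = 12. So P = C_12 = 208012.
Permutations of [n] avoiding any single length-3 pattern are counted by C_n; here n = 10. So Q = C_10 = 16796.
P − Q = 208012 − 16796 = 191216.

191216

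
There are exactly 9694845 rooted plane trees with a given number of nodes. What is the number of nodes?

Rooted ordered trees on m nodes are counted by C_{m−1}, and C_15 = 9694845.
So the index is 15, and the number of nodes is 15 + 1 = 16.

16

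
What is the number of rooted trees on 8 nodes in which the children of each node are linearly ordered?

Rooted ordered (plane) trees on m nodes have m−1 edges and are counted by C_{m−1}; m = 8 gives C_7.
C_7 = C(14,7)/8 = 3432/8 = 429.

429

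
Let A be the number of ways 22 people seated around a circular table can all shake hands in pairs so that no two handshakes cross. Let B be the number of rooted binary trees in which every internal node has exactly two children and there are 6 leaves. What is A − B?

58744

With 22 = 2·11 people, non-crossing handshake pairings are non-crossing perfect matchings on a circle, counted by C_11. So A = C_11 = 58786.
A full binary tree with L leaves has L−1 internal nodes and is counted by C_{L−1}; L = 6 gives C_5. So B = C_5 = 42.
A − B = 58786 − 42 = 58744.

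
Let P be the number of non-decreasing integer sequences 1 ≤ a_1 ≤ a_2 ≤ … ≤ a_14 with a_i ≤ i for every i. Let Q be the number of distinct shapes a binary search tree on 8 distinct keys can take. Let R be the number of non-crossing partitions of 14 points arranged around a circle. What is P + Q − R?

1430

Weakly increasing sequences with a_i ≤ i biject with Dyck paths of semilength 14, so there are C_14. So P = C_14 = 2674440.
Binary trees (left/right distinguished) on n nodes are counted by C_n; here n = 8. So Q = C_8 = 1430.
The non-crossing partitions of [14] form a lattice of size C_14. So R = C_14 = 2674440.
P + Q − R = 2674440 + 1430 − 2674440 = 1430.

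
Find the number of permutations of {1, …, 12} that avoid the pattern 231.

Permutations of [n] avoiding any single length-3 pattern are counted by C_n; here n = 12.
C_12 = C_11 · 2(2·11+1)/(11+2) = 58786 · 46/13 = 208012.

208012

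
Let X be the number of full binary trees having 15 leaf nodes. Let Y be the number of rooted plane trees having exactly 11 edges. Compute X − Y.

2615654

A full binary tree with L leaves has L−1 internal nodes and is counted by C_{L−1}; L = 15 gives C_14. So X = C_14 = 2674440.
A rooted plane tree with 11 edges has 12 nodes, and the count is C_11. So Y = C_11 = 58786.
X − Y = 2674440 − 58786 = 2615654.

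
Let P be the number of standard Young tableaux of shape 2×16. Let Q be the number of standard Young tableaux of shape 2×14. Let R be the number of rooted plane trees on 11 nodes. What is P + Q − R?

38015314

Standard Young tableaux of shape 2×n are counted by C_n; here n = 16. So P = C_16 = 35357670.
Standard Young tableaux of shape 2×n are counted by C_n; here n = 14. So Q = C_14 = 2674440.
A rooted plane tree on 11 nodes has 10 edges, and such trees are counted by C_10. So R = C_10 = 16796.
P + Q − R = 35357670 + 2674440 − 16796 = 38015314.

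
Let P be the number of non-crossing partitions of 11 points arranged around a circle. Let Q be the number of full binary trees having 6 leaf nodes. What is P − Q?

58744

Non-crossing partitions of an n-element set are counted by C_n; here n = 11. So P = C_11 = 58786.
Full binary trees with 6 leaves have 6−1 = 5 internal nodes, so there are C_5 of them. So Q = C_5 = 42.
P − Q = 58786 − 42 = 58744.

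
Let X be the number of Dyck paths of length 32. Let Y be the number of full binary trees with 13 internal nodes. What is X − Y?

Dyck paths of semilength n (length 2n) are counted by C_n; here n = 16. So X = C_16 = 35357670.
The number of full binary trees on 13 internal nodes is the Catalan number C_13. So Y = C_13 = 742900.
X − Y = 35357670 − 742900 = 34614770.

34614770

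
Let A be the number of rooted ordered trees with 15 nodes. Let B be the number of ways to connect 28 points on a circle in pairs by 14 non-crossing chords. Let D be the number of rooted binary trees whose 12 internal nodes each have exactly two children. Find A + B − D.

5140868

Rooted ordered (plane) trees on m nodes have m−1 edges and are counted by C_{m−1}; m = 15 gives C_14. So A = C_14 = 2674440.
Pairing 28 circle points by 14 non-crossing chords gives C_14 matchings. So B = C_14 = 2674440.
Full binary trees with n internal nodes are counted by C_n; here n = 12. So D = C_12 = 208012.
A + B − D = 2674440 + 2674440 − 208012 = 5140868.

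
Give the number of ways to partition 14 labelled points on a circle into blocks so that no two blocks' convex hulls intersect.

The non-crossing partitions of [14] form a lattice of size C_14.
C_14 = C(28,14)/15 = 40116600/15 = 2674440.

2674440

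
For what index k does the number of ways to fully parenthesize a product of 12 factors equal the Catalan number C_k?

Parenthesizations of m factors correspond to full binary trees with m leaves, counted by C_{m−1}; m = 12 gives C_11.

11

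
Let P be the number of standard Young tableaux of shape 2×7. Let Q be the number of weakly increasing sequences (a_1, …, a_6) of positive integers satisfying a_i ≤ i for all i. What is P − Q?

297

By the hook-length formula (or a Dyck-path bijection), SYT of shape 2×7 number C_7. So P = C_7 = 429.
Weakly increasing sequences with a_i ≤ i biject with Dyck paths of semilength 6, so there are C_6. So Q = C_6 = 132.
P − Q = 429 − 132 = 297.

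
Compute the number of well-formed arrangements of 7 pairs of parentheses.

429

A balanced arrangement of 7 bracket pairs is a Dyck word of semilength 7, so the count is C_7.
C_7 = C_6 · 2(2·6+1)/(6+2) = 132 · 26/8 = 429.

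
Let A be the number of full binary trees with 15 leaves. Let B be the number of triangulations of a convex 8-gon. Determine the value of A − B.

2674308

Full binary trees with 15 leaves have 15−1 = 14 internal nodes, so there are C_14 of them. So A = C_14 = 2674440.
The number of triangulations of an 8-gon is the Catalan number C_6 (index = sides − 2). So B = C_6 = 132.
A − B = 2674440 − 132 = 2674308.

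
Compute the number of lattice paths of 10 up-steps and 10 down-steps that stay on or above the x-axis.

A Dyck path with 10 up-steps and 10 down-steps has semilength 10, so there are C_10 of them.
C_10 = 16796.

16796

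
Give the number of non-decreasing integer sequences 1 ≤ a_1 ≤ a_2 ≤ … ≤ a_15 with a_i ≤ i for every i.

9694845

Such sub-staircase sequences of length n are counted by C_n; here n = 15.
C_15 = C_14 · 2(2·14+1)/(14+2) = 2674440 · 58/16 = 9694845.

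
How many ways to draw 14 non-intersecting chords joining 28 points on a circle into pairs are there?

2674440

Non-crossing perfect matchings of 2n points on a circle are counted by C_n; with 28 points, n = 14.
C_14 = C_13 · 2(2·13+1)/(13+2) = 742900 · 54/15 = 2674440.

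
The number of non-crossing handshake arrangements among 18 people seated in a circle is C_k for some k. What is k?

9

Non-crossing handshake pairings of 2n people are counted by C_n; 18 people gives n = 9.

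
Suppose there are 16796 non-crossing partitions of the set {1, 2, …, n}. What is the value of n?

Non-crossing partitions of [n] are counted by C_n; 16796 = C_10.

10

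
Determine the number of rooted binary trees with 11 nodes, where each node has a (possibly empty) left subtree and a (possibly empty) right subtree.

58786

Binary trees (left/right distinguished) on n nodes are counted by C_n; here n = 11.
C_11 = C_10 · 2(2·10+1)/(10+2) = 16796 · 42/12 = 58786.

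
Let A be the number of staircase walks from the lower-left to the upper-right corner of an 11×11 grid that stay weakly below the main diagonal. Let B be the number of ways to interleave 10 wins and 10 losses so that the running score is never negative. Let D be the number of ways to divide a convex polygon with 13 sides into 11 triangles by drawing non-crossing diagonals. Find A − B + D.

100776

Monotone paths in an n×n grid that stay weakly below the diagonal are counted by C_n; here n = 11. So A = C_11 = 58786.
Ballot sequences with n votes each where one side never trails are Dyck words, counted by C_n; here n = 10. So B = C_10 = 16796.
Triangulations of a convex m-gon are counted by C_{m−2}; with m = 13 this is C_11. So D = C_11 = 58786.
A − B + D = 58786 − 16796 + 58786 = 100776.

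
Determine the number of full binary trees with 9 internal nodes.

4862

Full binary trees with n internal nodes are counted by C_n; here n = 9.
C_9 = C_8 · 2(2·8+1)/(8+2) = 1430 · 34/10 = 4862.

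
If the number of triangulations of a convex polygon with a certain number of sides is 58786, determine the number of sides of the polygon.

Triangulations of a convex m-gon are counted by C_{m−2}; 58786 = C_11.
So m − 2 = 11, giving m = 13 sides.

13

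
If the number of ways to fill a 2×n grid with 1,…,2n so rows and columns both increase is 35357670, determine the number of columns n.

16

Standard Young tableaux of shape 2×n are counted by C_n. Since C_16 = 35357670, the index is 16.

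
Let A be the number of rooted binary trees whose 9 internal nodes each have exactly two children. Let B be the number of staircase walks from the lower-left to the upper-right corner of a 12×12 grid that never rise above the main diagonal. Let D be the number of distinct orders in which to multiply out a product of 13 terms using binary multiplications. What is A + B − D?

4862

The number of full binary trees on 9 internal nodes is the Catalan number C_9. So A = C_9 = 4862.
Sub-diagonal monotone paths from (0,0) to (12,12) biject with Dyck paths of semilength 12, giving C_12. So B = C_12 = 208012.
Parenthesizations of m factors correspond to full binary trees with m leaves, counted by C_{m−1}; m = 13 gives C_12. So D = C_12 = 208012.
A + B − D = 4862 + 208012 − 208012 = 4862.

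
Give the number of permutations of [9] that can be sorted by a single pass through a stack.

4862

Stack-sortable permutations are exactly the 231-avoiding ones, counted by C_n; here n = 9.
C_9 = 4862.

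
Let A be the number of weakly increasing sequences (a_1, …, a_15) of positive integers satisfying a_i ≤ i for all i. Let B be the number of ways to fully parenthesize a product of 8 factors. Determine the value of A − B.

Weakly increasing sequences with a_i ≤ i biject with Dyck paths of semilength 15, so there are C_15. So A = C_15 = 9694845.
Parenthesizations of m factors correspond to full binary trees with m leaves, counted by C_{m−1}; m = 8 gives C_7. So B = C_7 = 429.
A − B = 9694845 − 429 = 9694416.

9694416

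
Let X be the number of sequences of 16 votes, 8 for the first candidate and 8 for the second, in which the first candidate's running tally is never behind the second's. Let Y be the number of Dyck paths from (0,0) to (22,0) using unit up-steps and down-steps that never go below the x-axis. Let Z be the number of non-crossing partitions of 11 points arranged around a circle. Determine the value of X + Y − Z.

1430

Reading a vote for the leader as '(' and for the other as ')' turns such a sequence into a balanced string of 8 pairs, so the count is C_8. So X = C_8 = 1430.
Dyck paths of semilength n (length 2n) are counted by C_n; here n = 11. So Y = C_11 = 58786.
The non-crossing partitions of [11] form a lattice of size C_11. So Z = C_11 = 58786.
X + Y − Z = 1430 + 58786 − 58786 = 1430.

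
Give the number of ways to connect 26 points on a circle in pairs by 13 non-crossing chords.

Non-crossing perfect matchings of 2n points on a circle are counted by C_n; with 26 points, n = 13.
C_13 = C(26,13)/14 = 10400600/14 = 742900.

742900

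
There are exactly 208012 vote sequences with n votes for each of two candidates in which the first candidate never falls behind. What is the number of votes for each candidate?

12

Such ballot sequences with n votes each are counted by C_n. The Catalan number equal to 208012 is C_12.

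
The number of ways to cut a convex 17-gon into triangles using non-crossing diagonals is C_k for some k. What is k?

15

Triangulations of a convex m-gon are counted by C_{m−2}; with m = 17 this is C_15.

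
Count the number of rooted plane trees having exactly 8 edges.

1430

A rooted plane tree with 8 edges has 9 nodes, and the count is C_8.
C_8 = C(16,8)/9 = 12870/9 = 1430.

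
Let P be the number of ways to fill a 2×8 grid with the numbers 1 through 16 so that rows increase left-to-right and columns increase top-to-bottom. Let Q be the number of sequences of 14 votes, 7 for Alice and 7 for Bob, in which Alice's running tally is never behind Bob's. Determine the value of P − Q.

1001

Standard Young tableaux of shape 2×n are counted by C_n; here n = 8. So P = C_8 = 1430.
Ballot sequences with n votes each where one side never trails are Dyck words, counted by C_n; here n = 7. So Q = C_7 = 429.
P − Q = 1430 − 429 = 1001.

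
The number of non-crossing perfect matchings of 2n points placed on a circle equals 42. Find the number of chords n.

5

Non-crossing pairings of 2n points on a circle are counted by C_n, and C_5 = 42.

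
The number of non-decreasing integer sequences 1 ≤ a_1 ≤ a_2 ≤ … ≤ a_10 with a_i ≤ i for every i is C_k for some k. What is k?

10

Weakly increasing sequences with a_i ≤ i biject with Dyck paths of semilength 10, so there are C_10.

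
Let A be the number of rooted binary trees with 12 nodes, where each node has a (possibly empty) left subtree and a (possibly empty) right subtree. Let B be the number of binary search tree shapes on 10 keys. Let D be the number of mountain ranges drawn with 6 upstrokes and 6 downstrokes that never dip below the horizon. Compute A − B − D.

191084

Binary trees (left/right distinguished) on n nodes are counted by C_n; here n = 12. So A = C_12 = 208012.
There are C_n binary search tree shapes on n keys; with n = 10 that is C_10. So B = C_10 = 16796.
Dyck paths of semilength n (length 2n) are counted by C_n; here n = 6. So D = C_6 = 132.
A − B − D = 208012 − 16796 − 132 = 191084.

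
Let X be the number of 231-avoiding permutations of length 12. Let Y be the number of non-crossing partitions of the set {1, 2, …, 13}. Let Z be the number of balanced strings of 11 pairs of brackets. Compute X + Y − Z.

Permutations of [n] avoiding any single length-3 pattern are counted by C_n; here n = 12. So X = C_12 = 208012.
Non-crossing partitions of an n-element set are counted by C_n; here n = 13. So Y = C_13 = 742900.
Balanced strings of n pairs of brackets are counted by C_n; here n = 11. So Z = C_11 = 58786.
X + Y − Z = 208012 + 742900 − 58786 = 892126.

892126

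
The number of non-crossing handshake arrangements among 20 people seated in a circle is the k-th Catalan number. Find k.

10

With 20 = 2·10 people, non-crossing handshake pairings are non-crossing perfect matchings on a circle, counted by C_10.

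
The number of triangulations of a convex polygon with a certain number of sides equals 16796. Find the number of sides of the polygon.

12

Triangulations of a convex m-gon are counted by C_{m−2}. Since C_10 = 16796, the index is 10.
So m − 2 = 10, giving m = 12 sides.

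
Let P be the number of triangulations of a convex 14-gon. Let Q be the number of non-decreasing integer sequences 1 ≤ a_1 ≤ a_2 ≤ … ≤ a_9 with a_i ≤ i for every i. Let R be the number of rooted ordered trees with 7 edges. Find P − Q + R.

203579

The number of triangulations of a 14-gon is the Catalan number C_12 (index = sides − 2). So P = C_12 = 208012.
Weakly increasing sequences with a_i ≤ i biject with Dyck paths of semilength 9, so there are C_9. So Q = C_9 = 4862.
A rooted plane tree with 7 edges has 8 nodes, and the count is C_7. So R = C_7 = 429.
P − Q + R = 208012 − 4862 + 429 = 203579.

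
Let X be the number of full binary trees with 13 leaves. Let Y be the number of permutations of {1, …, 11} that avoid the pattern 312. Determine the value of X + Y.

Full binary trees with 13 leaves have 13−1 = 12 internal nodes, so there are C_12 of them. So X = C_12 = 208012.
Permutations of [n] avoiding any single length-3 pattern are counted by C_n; here n = 11. So Y = C_11 = 58786.
X + Y = 208012 + 58786 = 266798.

266798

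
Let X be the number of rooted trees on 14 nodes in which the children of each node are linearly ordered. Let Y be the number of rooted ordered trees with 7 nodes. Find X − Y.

742768

Rooted ordered (plane) trees on m nodes have m−1 edges and are counted by C_{m−1}; m = 14 gives C_13. So X = C_13 = 742900.
Rooted ordered (plane) trees on m nodes have m−1 edges and are counted by C_{m−1}; m = 7 gives C_6. So Y = C_6 = 132.
X − Y = 742900 − 132 = 742768.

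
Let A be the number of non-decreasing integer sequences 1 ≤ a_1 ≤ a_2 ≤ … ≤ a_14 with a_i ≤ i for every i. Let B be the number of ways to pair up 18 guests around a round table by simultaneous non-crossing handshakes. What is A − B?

Weakly increasing sequences with a_i ≤ i biject with Dyck paths of semilength 14, so there are C_14. So A = C_14 = 2674440.
Non-crossing handshake pairings of 2n people are counted by C_n; 18 people gives n = 9. So B = C_9 = 4862.
A − B = 2674440 − 4862 = 2669578.

2669578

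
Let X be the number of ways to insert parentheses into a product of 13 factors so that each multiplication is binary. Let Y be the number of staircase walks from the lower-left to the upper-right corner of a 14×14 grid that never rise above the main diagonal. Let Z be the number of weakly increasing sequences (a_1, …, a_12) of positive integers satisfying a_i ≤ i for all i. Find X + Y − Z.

2674440

Ways to associate a product of 13 factors correspond to binary trees on 13 leaves, so the count is C_12. So X = C_12 = 208012.
Sub-diagonal monotone paths from (0,0) to (14,14) biject with Dyck paths of semilength 14, giving C_14. So Y = C_14 = 2674440.
Such sub-staircase sequences of length n are counted by C_n; here n = 12. So Z = C_12 = 208012.
X + Y − Z = 208012 + 2674440 − 208012 = 2674440.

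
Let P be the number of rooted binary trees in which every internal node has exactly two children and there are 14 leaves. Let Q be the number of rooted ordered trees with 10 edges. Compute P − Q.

Full binary trees with 14 leaves have 14−1 = 13 internal nodes, so there are C_13 of them. So P = C_13 = 742900.
A rooted plane tree with 10 edges has 11 nodes, and the count is C_10. So Q = C_10 = 16796.
P − Q = 742900 − 16796 = 726104.

726104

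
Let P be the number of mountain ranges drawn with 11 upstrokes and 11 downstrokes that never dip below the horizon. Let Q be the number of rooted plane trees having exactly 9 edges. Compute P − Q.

Dyck paths of semilength n (length 2n) are counted by C_n; here n = 11. So P = C_11 = 58786.
Rooted ordered trees with n edges are counted by C_n; here n = 9. So Q = C_9 = 4862.
P − Q = 58786 − 4862 = 53924.

53924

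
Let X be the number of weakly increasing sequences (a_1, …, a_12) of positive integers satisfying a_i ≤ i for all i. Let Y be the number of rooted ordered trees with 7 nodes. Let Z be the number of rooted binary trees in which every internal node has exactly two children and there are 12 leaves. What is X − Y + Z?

266666

Weakly increasing sequences with a_i ≤ i biject with Dyck paths of semilength 12, so there are C_12. So X = C_12 = 208012.
A rooted plane tree on 7 nodes has 6 edges, and such trees are counted by C_6. So Y = C_6 = 132.
A full binary tree with L leaves has L−1 internal nodes and is counted by C_{L−1}; L = 12 gives C_11. So Z = C_11 = 58786.
X − Y + Z = 208012 − 132 + 58786 = 266666.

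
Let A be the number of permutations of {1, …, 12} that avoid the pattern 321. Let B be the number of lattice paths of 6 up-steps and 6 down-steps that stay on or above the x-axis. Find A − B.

For any fixed pattern of length 3, the pattern-avoiding permutations of [12] number C_12. So A = C_12 = 208012.
Paths of 6 up- and 6 down-steps that never dip below the axis are Dyck paths; their count is C_6. So B = C_6 = 132.
A − B = 208012 − 132 = 207880.

207880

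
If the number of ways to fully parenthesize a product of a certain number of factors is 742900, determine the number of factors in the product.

Parenthesizations of m factors are counted by C_{m−1}, and C_13 = 742900.
So the index is 13, and the number of factors is 13 + 1 = 14.

14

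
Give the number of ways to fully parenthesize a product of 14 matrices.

Bracketing 14 factors into binary products is counted by C_{14−1} = C_13.
C_13 = 742900.

742900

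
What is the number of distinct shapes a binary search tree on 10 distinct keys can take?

16796

There are C_n binary search tree shapes on n keys; with n = 10 that is C_10.
C_10 = 16796.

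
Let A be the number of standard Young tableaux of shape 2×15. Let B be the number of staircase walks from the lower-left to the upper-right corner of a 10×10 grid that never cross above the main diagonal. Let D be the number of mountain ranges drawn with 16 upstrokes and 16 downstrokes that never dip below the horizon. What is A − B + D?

45035719

By the hook-length formula (or a Dyck-path bijection), SYT of shape 2×15 number C_15. So A = C_15 = 9694845.
Sub-diagonal monotone paths from (0,0) to (10,10) biject with Dyck paths of semilength 10, giving C_10. So B = C_10 = 16796.
A Dyck path with 16 up-steps and 16 down-steps has semilength 16, so there are C_16 of them. So D = C_16 = 35357670.
A − B + D = 9694845 − 16796 + 35357670 = 45035719.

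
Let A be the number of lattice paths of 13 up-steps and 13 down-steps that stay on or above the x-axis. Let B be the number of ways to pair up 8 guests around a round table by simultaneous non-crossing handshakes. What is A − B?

Dyck paths of semilength n (length 2n) are counted by C_n; here n = 13. So A = C_13 = 742900.
Non-crossing handshake pairings of 2n people are counted by C_n; 8 people gives n = 4. So B = C_4 = 14.
A − B = 742900 − 14 = 742886.

742886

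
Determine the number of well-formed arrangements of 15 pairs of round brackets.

9694845

With 15 pairs the number of balanced bracket strings is the Catalan number C_15.
C_15 = 9694845.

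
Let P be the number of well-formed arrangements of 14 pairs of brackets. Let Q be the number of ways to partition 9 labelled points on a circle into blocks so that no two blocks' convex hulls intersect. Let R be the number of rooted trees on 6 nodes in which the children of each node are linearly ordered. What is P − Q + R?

Balanced strings of n pairs of brackets are counted by C_n; here n = 14. So P = C_14 = 2674440.
Non-crossing partitions of an n-element set are counted by C_n; here n = 9. So Q = C_9 = 4862.
A rooted plane tree on 6 nodes has 5 edges, and such trees are counted by C_5. So R = C_5 = 42.
P − Q + R = 2674440 − 4862 + 42 = 2669620.

2669620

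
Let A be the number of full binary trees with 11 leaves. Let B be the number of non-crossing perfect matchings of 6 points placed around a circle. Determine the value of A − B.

16791

Full binary trees with 11 leaves have 11−1 = 10 internal nodes, so there are C_10 of them. So A = C_10 = 16796.
Non-crossing perfect matchings of 2n points on a circle are counted by C_n; with 6 points, n = 3. So B = C_3 = 5.
A − B = 16796 − 5 = 16791.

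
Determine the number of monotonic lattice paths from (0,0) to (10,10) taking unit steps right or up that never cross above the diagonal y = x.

16796

Monotone paths in an n×n grid that stay weakly below the diagonal are counted by C_n; here n = 10.
C_10 = C(20,10)/11 = 184756/11 = 16796.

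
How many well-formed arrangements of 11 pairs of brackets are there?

58786

A balanced arrangement of 11 bracket pairs is a Dyck word of semilength 11, so the count is C_11.
C_11 = C(22,11)/12 = 705432/12 = 58786.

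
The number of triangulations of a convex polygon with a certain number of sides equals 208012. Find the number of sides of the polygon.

14

Triangulations of a convex m-gon are counted by C_{m−2}. Since C_12 = 208012, the index is 12.
So m − 2 = 12, giving m = 14 sides.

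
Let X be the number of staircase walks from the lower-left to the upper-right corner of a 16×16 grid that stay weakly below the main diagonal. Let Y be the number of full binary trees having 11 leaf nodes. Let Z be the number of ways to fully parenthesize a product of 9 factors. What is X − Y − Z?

35339444

Monotone paths in an n×n grid that stay weakly below the diagonal are counted by C_n; here n = 16. So X = C_16 = 35357670.
Full binary trees with 11 leaves have 11−1 = 10 internal nodes, so there are C_10 of them. So Y = C_10 = 16796.
Bracketing 9 factors into binary products is counted by C_{9−1} = C_8. So Z = C_8 = 1430.
X − Y − Z = 35357670 − 16796 − 1430 = 35339444.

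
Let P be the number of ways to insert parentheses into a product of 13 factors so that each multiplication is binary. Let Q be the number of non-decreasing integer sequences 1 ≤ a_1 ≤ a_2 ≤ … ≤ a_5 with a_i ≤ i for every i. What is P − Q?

Parenthesizations of m factors correspond to full binary trees with m leaves, counted by C_{m−1}; m = 13 gives C_12. So P = C_12 = 208012.
Such sub-staircase sequences of length n are counted by C_n; here n = 5. So Q = C_5 = 42.
P − Q = 208012 − 42 = 207970.

207970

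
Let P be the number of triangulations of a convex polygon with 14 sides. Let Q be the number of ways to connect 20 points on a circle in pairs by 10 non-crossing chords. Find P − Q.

191216

Triangulations of a convex m-gon are counted by C_{m−2}; with m = 14 this is C_12. So P = C_12 = 208012.
Pairing 20 circle points by 10 non-crossing chords gives C_10 matchings. So Q = C_10 = 16796.
P − Q = 208012 − 16796 = 191216.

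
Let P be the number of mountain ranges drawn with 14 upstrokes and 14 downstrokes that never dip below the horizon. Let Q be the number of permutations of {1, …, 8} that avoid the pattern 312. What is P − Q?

2673010

Dyck paths of semilength n (length 2n) are counted by C_n; here n = 14. So P = C_14 = 2674440.
For any fixed pattern of length 3, the pattern-avoiding permutations of [8] number C_8. So Q = C_8 = 1430.
P − Q = 2674440 − 1430 = 2673010.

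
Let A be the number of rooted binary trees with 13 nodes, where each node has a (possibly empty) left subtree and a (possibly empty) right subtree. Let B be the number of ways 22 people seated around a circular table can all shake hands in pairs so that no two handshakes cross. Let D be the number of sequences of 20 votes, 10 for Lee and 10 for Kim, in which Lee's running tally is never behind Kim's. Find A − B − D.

667318

There are C_n binary search tree shapes on n keys; with n = 13 that is C_13. So A = C_13 = 742900.
With 22 = 2·11 people, non-crossing handshake pairings are non-crossing perfect matchings on a circle, counted by C_11. So B = C_11 = 58786.
Ballot sequences with n votes each where one side never trails are Dyck words, counted by C_n; here n = 10. So D = C_10 = 16796.
A − B − D = 742900 − 58786 − 16796 = 667318.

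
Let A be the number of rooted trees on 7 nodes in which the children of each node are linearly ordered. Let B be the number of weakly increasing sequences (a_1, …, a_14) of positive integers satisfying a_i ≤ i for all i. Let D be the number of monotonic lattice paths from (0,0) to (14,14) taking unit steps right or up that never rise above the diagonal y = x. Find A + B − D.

A rooted plane tree on 7 nodes has 6 edges, and such trees are counted by C_6. So A = C_6 = 132.
Weakly increasing sequences with a_i ≤ i biject with Dyck paths of semilength 14, so there are C_14. So B = C_14 = 2674440.
Sub-diagonal monotone paths from (0,0) to (14,14) biject with Dyck paths of semilength 14, giving C_14. So D = C_14 = 2674440.
A + B − D = 132 + 2674440 − 2674440 = 132.

132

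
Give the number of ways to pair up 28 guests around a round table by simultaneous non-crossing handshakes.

2674440

Non-crossing handshake pairings of 2n people are counted by C_n; 28 people gives n = 14.
C_14 = 2674440.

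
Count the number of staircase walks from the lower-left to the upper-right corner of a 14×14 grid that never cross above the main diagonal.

2674440

Monotone paths in an n×n grid that stay weakly below the diagonal are counted by C_n; here n = 14.
C_14 = 2674440.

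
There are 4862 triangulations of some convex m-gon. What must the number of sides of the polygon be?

Triangulations of a convex m-gon are counted by C_{m−2}. Since C_9 = 4862, the index is 9.
So m − 2 = 9, giving m = 11 sides.

11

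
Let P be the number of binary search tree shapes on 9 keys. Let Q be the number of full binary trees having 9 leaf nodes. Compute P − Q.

Rooted binary trees with 9 nodes (each child slot possibly empty) number C_9. So P = C_9 = 4862.
Full binary trees with 9 leaves have 9−1 = 8 internal nodes, so there are C_8 of them. So Q = C_8 = 1430.
P − Q = 4862 − 1430 = 3432.

3432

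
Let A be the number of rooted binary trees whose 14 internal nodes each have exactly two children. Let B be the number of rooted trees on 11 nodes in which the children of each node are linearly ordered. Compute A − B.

The number of full binary trees on 14 internal nodes is the Catalan number C_14. So A = C_14 = 2674440.
Rooted ordered (plane) trees on m nodes have m−1 edges and are counted by C_{m−1}; m = 11 gives C_10. So B = C_10 = 16796.
A − B = 2674440 − 16796 = 2657644.

2657644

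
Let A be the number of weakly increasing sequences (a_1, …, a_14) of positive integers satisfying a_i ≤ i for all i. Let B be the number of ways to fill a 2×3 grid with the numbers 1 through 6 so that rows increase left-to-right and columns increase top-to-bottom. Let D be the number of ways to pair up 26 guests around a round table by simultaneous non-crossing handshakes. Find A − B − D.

Such sub-staircase sequences of length n are counted by C_n; here n = 14. So A = C_14 = 2674440.
By the hook-length formula (or a Dyck-path bijection), SYT of shape 2×3 number C_3. So B = C_3 = 5.
With 26 = 2·13 people, non-crossing handshake pairings are non-crossing perfect matchings on a circle, counted by C_13. So D = C_13 = 742900.
A − B − D = 2674440 − 5 − 742900 = 1931535.

1931535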